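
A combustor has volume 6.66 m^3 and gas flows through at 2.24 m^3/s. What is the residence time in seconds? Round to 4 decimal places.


tau = V / Q_flow
tau = 6.66 / 2.24 = 2.9732 s


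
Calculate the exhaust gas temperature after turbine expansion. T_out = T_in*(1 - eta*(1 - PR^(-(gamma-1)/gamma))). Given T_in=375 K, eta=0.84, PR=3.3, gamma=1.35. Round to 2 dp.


T_out = T_in * (1 - eta * (1 - PR^(-(gamma-1)/gamma)))
Exponent = -(1.35-1)/1.35 = -0.25925926
PR^exp = 3.3^(-0.25925926) = 0.73378775
Factor = 1 - 0.84*(1 - 0.73378775) = 0.77638171
T_out = 375 * 0.77638171 = 291.14 K


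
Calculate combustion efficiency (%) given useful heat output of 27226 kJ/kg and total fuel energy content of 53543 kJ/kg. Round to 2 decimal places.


Efficiency = (Q_useful / Q_fuel) * 100
Efficiency = (27226 / 53543) * 100
Efficiency = 0.5085 * 100 = 50.85%


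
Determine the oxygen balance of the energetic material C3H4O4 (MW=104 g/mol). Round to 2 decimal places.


OB = -1600 * (2C + H/2 - O) / MW
Inner = 2*3 + 4/2 - 4 = 4.00
OB = -1600 * 4.00 / 104 = -61.54%


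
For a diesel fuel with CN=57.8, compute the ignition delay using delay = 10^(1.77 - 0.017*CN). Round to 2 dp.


delay = 10^(1.77 - 0.017*CN)
Exponent = 1.77 - 0.017*57.8 = 0.7874
delay = 10^0.7874 = 6.13 ms


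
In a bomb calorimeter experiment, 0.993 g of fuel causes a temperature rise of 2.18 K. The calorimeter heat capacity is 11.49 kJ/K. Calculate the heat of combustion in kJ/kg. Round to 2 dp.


Hc = C_cal * delta_T / m_fuel
Q_released = 11.49 * 2.18 = 25.0482 kJ
m_fuel = 0.993 g = 0.993/1000 kg = 0.000993 kg
Hc = 25.0482 / 0.000993 = 25224.77 kJ/kg


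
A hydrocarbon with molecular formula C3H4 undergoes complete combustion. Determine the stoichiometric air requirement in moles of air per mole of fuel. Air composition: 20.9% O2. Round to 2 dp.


Balanced combustion: C3H4 + 4 O2 -> 3 CO2 + 2 H2O
O2 needed = C + H/4 = 3 + 4/4 = 4.00 moles
Air moles = O2 / 0.209 = 4.00 / 0.209 = 19.14 moles air


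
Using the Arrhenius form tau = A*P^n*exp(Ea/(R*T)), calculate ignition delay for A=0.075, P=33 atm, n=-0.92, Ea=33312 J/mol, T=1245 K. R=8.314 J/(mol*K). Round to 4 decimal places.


tau = A * P^n * exp(Ea/(R*T))
P^n = 33^(-0.92) = 0.04008364
Ea/(R*T) = 33312/(8.314*1245) = 3.218262
exp(Ea/(R*T)) = 24.984648
tau = 0.075 * 0.04008364 * 24.984648 = 0.0751 ms


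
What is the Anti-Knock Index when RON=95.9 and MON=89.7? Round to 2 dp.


AKI = (RON + MON) / 2
AKI = (95.9 + 89.7) / 2
AKI = 185.6 / 2 = 92.80


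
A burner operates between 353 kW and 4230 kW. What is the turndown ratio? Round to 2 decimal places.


TDR = Q_max / Q_min
TDR = 4230 / 353 = 11.98


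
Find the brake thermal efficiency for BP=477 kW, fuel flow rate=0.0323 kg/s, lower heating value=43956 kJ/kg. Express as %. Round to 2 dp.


eta_BTE = (BP / (mf * LHV)) * 100
Denominator = 0.0323 * 43956 = 1419.7788 kW
eta_BTE = (477 / 1419.7788) * 100 = 33.60%


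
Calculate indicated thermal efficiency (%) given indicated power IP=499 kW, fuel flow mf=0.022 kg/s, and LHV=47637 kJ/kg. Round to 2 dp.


eta_ith = (IP / (mf * LHV)) * 100
Denominator = 0.022 * 47637 = 1048.0140 kW
eta_ith = (499 / 1048.0140) * 100 = 47.61%


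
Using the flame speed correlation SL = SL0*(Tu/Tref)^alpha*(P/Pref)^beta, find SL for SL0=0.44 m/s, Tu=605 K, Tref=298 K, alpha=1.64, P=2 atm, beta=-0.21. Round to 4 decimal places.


SL = SL0 * (Tu/Tref)^alpha * (P/Pref)^beta
T ratio = 605/298 = 2.03020134
(T ratio)^alpha = 2.03020134^1.64 = 3.194215
(P/Pref)^beta = 2^(-0.21) = 0.864537
SL = 0.44 * 3.194215 * 0.864537 = 1.2151 m/s


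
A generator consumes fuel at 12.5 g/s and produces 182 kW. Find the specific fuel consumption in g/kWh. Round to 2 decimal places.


SFC = (mf / BP) * 3600
Rate = 12.5 / 182 = 0.068681 g/(s*kW)
SFC = 0.068681 * 3600 = 247.25 g/kWh


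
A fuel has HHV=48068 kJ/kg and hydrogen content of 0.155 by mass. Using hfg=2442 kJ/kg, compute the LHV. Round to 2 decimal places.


LHV = HHV - hfg * 9 * H
Water correction = 2442 * 9 * 0.155 = 3406.590 kJ/kg
LHV = 48068 - 3406.590 = 44661.41 kJ/kg


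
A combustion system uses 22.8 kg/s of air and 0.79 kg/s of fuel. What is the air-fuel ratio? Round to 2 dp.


AFR = m_air / m_fuel
AFR = 22.8 / 0.79 = 28.86


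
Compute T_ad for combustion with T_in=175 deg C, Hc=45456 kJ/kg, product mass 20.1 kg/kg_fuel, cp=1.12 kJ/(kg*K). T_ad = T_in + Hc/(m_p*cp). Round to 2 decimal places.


T_ad = T_in + Hc / (m_p * cp)
Denominator = 20.1 * 1.12 = 22.5120
Temperature rise = 45456 / 22.5120 = 2019.19 K
T_ad = 175 + 2019.19 = 2194.19 deg C


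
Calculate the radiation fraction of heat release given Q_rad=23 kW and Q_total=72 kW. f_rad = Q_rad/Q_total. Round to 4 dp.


f_rad = Q_rad / Q_total
f_rad = 23 / 72 = 0.3194


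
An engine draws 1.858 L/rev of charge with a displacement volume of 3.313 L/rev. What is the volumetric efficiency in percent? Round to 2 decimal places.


eta_v = (V_actual / V_disp) * 100
Ratio = 1.858 / 3.313 = 0.5608
eta_v = 0.5608 * 100 = 56.08%


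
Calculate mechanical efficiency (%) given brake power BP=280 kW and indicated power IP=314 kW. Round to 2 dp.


eta_mech = (BP / IP) * 100
Ratio = 280 / 314 = 0.8917
eta_mech = 0.8917 * 100 = 89.17%


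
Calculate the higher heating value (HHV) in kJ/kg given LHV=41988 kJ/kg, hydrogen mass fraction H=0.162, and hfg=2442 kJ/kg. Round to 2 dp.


HHV = LHV + hfg * 9 * H
Water addition = 2442 * 9 * 0.162 = 3560.436 kJ/kg
HHV = 41988 + 3560.436 = 45548.44 kJ/kg


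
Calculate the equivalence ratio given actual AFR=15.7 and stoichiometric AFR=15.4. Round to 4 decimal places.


phi = AFR_stoich / AFR_actual
phi = 15.4 / 15.7 = 0.9809


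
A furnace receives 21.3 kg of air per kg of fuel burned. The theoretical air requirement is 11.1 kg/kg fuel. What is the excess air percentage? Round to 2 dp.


Excess air = actual - stoichiometric = 21.3 - 11.1 = 10.20 kg/kg fuel
Excess air % = (excess / stoich) * 100 = (10.20 / 11.1) * 100 = 91.89%


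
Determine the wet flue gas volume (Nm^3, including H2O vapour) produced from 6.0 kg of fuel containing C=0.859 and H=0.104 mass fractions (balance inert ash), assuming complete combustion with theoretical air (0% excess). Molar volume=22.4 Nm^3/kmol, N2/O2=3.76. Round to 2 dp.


Per kg fuel: CO2 = (C/12 kmol)*22.4 = (0.859/12)*22.4 = 1.60347 Nm^3
Per kg fuel: H2O = (H/2 kmol)*22.4 = (0.104/2)*22.4 = 1.16480 Nm^3
O2 needed per kg fuel = C/12 + H/4 = 0.859/12 + 0.104/4 = 0.09758333 kmol
Per kg fuel: N2 = O2*3.76*22.4 = 0.09758333*3.76*22.4 = 8.21886 Nm^3
Total per kg = 1.60347 + 1.16480 + 8.21886 = 10.98713 Nm^3
Total = 10.98713 * 6.0 = 65.92 Nm^3


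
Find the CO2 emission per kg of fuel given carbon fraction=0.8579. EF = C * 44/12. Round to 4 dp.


EF = C_frac * (M_CO2 / M_C)
EF = 0.8579 * (44/12)
EF = 0.8579 * 3.666667 = 3.1456 kg_CO2/kg_fuel


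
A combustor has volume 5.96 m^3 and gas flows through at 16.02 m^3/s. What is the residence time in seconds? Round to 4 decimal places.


tau = V / Q_flow
tau = 5.96 / 16.02 = 0.3720 s


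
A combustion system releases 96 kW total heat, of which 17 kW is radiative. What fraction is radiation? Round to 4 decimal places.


f_rad = Q_rad / Q_total
f_rad = 17 / 96 = 0.1771


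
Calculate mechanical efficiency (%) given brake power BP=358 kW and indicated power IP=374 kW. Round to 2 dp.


eta_mech = (BP / IP) * 100
Ratio = 358 / 374 = 0.9572
eta_mech = 0.9572 * 100 = 95.72%


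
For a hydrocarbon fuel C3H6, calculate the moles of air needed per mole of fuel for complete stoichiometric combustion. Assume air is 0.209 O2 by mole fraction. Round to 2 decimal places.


Balanced combustion: C3H6 + 4.5 O2 -> 3 CO2 + 3 H2O
O2 needed = C + H/4 = 3 + 6/4 = 4.50 moles
Air moles = O2 / 0.209 = 4.50 / 0.209 = 21.53 moles air


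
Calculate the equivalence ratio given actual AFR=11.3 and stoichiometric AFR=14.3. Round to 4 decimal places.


phi = AFR_stoich / AFR_actual
phi = 14.3 / 11.3 = 1.2655


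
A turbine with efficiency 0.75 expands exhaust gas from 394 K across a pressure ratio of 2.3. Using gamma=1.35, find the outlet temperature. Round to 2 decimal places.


T_out = T_in * (1 - eta * (1 - PR^(-(gamma-1)/gamma)))
Exponent = -(1.35-1)/1.35 = -0.25925926
PR^exp = 2.3^(-0.25925926) = 0.80578413
Factor = 1 - 0.75*(1 - 0.80578413) = 0.85433810
T_out = 394 * 0.85433810 = 336.61 K


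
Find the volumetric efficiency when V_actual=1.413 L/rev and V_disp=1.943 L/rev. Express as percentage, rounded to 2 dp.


eta_v = (V_actual / V_disp) * 100
Ratio = 1.413 / 1.943 = 0.7272
eta_v = 0.7272 * 100 = 72.72%


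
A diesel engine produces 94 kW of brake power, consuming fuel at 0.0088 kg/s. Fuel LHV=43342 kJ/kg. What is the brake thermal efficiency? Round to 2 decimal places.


eta_BTE = (BP / (mf * LHV)) * 100
Denominator = 0.0088 * 43342 = 381.4096 kW
eta_BTE = (94 / 381.4096) * 100 = 24.65%


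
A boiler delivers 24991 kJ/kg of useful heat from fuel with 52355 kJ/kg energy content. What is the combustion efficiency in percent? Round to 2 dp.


Efficiency = (Q_useful / Q_fuel) * 100
Efficiency = (24991 / 52355) * 100
Efficiency = 0.4773 * 100 = 47.73%


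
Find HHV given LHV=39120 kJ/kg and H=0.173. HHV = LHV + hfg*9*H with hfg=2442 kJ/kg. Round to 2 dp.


HHV = LHV + hfg * 9 * H
Water addition = 2442 * 9 * 0.173 = 3802.194 kJ/kg
HHV = 39120 + 3802.194 = 42922.19 kJ/kg


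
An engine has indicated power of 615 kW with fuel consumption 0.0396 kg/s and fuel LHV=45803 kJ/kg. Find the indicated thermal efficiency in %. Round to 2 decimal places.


eta_ith = (IP / (mf * LHV)) * 100
Denominator = 0.0396 * 45803 = 1813.7988 kW
eta_ith = (615 / 1813.7988) * 100 = 33.91%


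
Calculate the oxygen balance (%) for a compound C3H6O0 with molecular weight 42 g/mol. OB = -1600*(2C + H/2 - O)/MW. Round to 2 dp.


OB = -1600 * (2C + H/2 - O) / MW
Inner = 2*3 + 6/2 - 0 = 9.00
OB = -1600 * 9.00 / 42 = -342.86%


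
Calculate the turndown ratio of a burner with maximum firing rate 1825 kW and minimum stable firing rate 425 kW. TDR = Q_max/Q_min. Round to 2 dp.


TDR = Q_max / Q_min
TDR = 1825 / 425 = 4.29


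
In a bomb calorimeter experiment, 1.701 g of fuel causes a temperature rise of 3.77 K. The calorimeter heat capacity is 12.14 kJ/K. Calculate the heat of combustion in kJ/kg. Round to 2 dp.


Hc = C_cal * delta_T / m_fuel
Q_released = 12.14 * 3.77 = 45.7678 kJ
m_fuel = 1.701 g = 1.701/1000 kg = 0.001701 kg
Hc = 45.7678 / 0.001701 = 26906.41 kJ/kg


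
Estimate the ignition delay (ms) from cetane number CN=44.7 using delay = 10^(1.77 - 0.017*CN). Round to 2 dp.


delay = 10^(1.77 - 0.017*CN)
Exponent = 1.77 - 0.017*44.7 = 1.0101
delay = 10^1.0101 = 10.24 ms


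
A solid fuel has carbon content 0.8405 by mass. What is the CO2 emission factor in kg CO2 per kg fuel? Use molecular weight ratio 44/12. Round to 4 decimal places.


EF = C_frac * (M_CO2 / M_C)
EF = 0.8405 * (44/12)
EF = 0.8405 * 3.666667 = 3.0818 kg_CO2/kg_fuel


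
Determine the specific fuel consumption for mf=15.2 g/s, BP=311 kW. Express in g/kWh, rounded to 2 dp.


SFC = (mf / BP) * 3600
Rate = 15.2 / 311 = 0.048875 g/(s*kW)
SFC = 0.048875 * 3600 = 175.95 g/kWh


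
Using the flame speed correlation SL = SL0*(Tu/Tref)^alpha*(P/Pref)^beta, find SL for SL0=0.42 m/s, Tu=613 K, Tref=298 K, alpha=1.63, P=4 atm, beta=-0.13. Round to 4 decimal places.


SL = SL0 * (Tu/Tref)^alpha * (P/Pref)^beta
T ratio = 613/298 = 2.05704698
(T ratio)^alpha = 2.05704698^1.63 = 3.240321
(P/Pref)^beta = 4^(-0.13) = 0.835088
SL = 0.42 * 3.240321 * 0.835088 = 1.1365 m/s


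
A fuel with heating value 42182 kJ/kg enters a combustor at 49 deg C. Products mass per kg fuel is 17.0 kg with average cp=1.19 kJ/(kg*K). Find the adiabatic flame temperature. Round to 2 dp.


T_ad = T_in + Hc / (m_p * cp)
Denominator = 17.0 * 1.19 = 20.2300
Temperature rise = 42182 / 20.2300 = 2085.12 K
T_ad = 49 + 2085.12 = 2134.12 deg C


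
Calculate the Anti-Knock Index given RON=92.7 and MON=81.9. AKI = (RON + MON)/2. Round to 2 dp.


AKI = (RON + MON) / 2
AKI = (92.7 + 81.9) / 2
AKI = 174.6 / 2 = 87.30


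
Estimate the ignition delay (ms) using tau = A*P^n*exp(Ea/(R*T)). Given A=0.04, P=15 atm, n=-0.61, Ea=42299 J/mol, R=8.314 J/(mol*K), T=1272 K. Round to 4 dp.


tau = A * P^n * exp(Ea/(R*T))
P^n = 15^(-0.61) = 0.19168332
Ea/(R*T) = 42299/(8.314*1272) = 3.999751
exp(Ea/(R*T)) = 54.584563
tau = 0.04 * 0.19168332 * 54.584563 = 0.4185 ms


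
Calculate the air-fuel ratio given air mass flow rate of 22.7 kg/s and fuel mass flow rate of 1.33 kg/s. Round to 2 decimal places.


AFR = m_air / m_fuel
AFR = 22.7 / 1.33 = 17.07


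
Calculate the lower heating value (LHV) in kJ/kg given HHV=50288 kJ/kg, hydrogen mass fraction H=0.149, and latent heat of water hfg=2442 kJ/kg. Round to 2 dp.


LHV = HHV - hfg * 9 * H
Water correction = 2442 * 9 * 0.149 = 3274.722 kJ/kg
LHV = 50288 - 3274.722 = 47013.28 kJ/kg


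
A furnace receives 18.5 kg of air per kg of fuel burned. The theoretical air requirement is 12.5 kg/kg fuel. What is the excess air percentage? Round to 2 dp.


Excess air = actual - stoichiometric = 18.5 - 12.5 = 6.00 kg/kg fuel
Excess air % = (excess / stoich) * 100 = (6.00 / 12.5) * 100 = 48.00%


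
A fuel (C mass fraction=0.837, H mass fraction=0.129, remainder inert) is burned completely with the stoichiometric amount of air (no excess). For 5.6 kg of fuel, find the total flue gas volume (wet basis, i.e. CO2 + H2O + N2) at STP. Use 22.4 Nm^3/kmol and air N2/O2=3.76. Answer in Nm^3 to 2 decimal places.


Per kg fuel: CO2 = (C/12 kmol)*22.4 = (0.837/12)*22.4 = 1.56240 Nm^3
Per kg fuel: H2O = (H/2 kmol)*22.4 = (0.129/2)*22.4 = 1.44480 Nm^3
O2 needed per kg fuel = C/12 + H/4 = 0.837/12 + 0.129/4 = 0.10200000 kmol
Per kg fuel: N2 = O2*3.76*22.4 = 0.10200000*3.76*22.4 = 8.59085 Nm^3
Total per kg = 1.56240 + 1.44480 + 8.59085 = 11.59805 Nm^3
Total = 11.59805 * 5.6 = 64.95 Nm^3


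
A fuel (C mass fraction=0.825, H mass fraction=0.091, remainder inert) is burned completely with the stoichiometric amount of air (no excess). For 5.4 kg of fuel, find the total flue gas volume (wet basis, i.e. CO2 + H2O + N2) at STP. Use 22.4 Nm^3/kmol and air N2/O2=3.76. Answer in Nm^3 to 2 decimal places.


Per kg fuel: CO2 = (C/12 kmol)*22.4 = (0.825/12)*22.4 = 1.54000 Nm^3
Per kg fuel: H2O = (H/2 kmol)*22.4 = (0.091/2)*22.4 = 1.01920 Nm^3
O2 needed per kg fuel = C/12 + H/4 = 0.825/12 + 0.091/4 = 0.09150000 kmol
Per kg fuel: N2 = O2*3.76*22.4 = 0.09150000*3.76*22.4 = 7.70650 Nm^3
Total per kg = 1.54000 + 1.01920 + 7.70650 = 10.26570 Nm^3
Total = 10.26570 * 5.4 = 55.43 Nm^3


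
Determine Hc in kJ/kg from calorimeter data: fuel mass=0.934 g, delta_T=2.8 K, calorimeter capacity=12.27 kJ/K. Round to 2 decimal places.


Hc = C_cal * delta_T / m_fuel
Q_released = 12.27 * 2.8 = 34.3560 kJ
m_fuel = 0.934 g = 0.934/1000 kg = 0.000934 kg
Hc = 34.3560 / 0.000934 = 36783.73 kJ/kg


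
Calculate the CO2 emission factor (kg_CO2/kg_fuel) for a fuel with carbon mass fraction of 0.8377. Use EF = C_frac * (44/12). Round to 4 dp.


EF = C_frac * (M_CO2 / M_C)
EF = 0.8377 * (44/12)
EF = 0.8377 * 3.666667 = 3.0716 kg_CO2/kg_fuel


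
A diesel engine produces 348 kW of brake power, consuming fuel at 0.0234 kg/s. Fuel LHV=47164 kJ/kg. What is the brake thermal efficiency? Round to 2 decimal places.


eta_BTE = (BP / (mf * LHV)) * 100
Denominator = 0.0234 * 47164 = 1103.6376 kW
eta_BTE = (348 / 1103.6376) * 100 = 31.53%


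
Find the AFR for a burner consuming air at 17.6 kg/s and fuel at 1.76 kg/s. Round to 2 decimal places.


AFR = m_air / m_fuel
AFR = 17.6 / 1.76 = 10.00


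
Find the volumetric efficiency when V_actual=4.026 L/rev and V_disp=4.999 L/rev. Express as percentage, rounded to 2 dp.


eta_v = (V_actual / V_disp) * 100
Ratio = 4.026 / 4.999 = 0.8054
eta_v = 0.8054 * 100 = 80.54%


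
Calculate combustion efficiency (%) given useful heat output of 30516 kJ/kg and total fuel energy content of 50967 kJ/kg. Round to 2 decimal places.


Efficiency = (Q_useful / Q_fuel) * 100
Efficiency = (30516 / 50967) * 100
Efficiency = 0.5987 * 100 = 59.87%


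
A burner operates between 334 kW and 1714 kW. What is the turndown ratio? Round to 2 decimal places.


TDR = Q_max / Q_min
TDR = 1714 / 334 = 5.13


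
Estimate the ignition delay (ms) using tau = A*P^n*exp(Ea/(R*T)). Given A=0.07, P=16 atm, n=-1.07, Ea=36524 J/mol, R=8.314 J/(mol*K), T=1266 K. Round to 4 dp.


tau = A * P^n * exp(Ea/(R*T))
P^n = 16^(-1.07) = 0.05147444
Ea/(R*T) = 36524/(8.314*1266) = 3.470041
exp(Ea/(R*T)) = 32.138061
tau = 0.07 * 0.05147444 * 32.138061 = 0.1158 ms


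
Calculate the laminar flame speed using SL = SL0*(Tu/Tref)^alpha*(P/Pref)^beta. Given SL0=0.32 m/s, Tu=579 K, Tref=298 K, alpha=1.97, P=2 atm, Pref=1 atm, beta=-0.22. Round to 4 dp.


SL = SL0 * (Tu/Tref)^alpha * (P/Pref)^beta
T ratio = 579/298 = 1.94295302
(T ratio)^alpha = 1.94295302^1.97 = 3.700588
(P/Pref)^beta = 2^(-0.22) = 0.858565
SL = 0.32 * 3.700588 * 0.858565 = 1.0167 m/s


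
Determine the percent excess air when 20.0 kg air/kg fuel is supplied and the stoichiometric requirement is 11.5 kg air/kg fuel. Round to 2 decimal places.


Excess air = actual - stoichiometric = 20.0 - 11.5 = 8.50 kg/kg fuel
Excess air % = (excess / stoich) * 100 = (8.50 / 11.5) * 100 = 73.91%


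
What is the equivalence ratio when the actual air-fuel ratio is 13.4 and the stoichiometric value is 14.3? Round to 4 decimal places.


phi = AFR_stoich / AFR_actual
phi = 14.3 / 13.4 = 1.0672


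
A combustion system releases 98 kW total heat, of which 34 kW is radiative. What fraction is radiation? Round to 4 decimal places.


f_rad = Q_rad / Q_total
f_rad = 34 / 98 = 0.3469


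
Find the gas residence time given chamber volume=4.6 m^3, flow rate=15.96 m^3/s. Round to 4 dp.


tau = V / Q_flow
tau = 4.6 / 15.96 = 0.2882 s


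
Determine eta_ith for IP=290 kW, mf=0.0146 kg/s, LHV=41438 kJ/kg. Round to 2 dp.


eta_ith = (IP / (mf * LHV)) * 100
Denominator = 0.0146 * 41438 = 604.9948 kW
eta_ith = (290 / 604.9948) * 100 = 47.93%


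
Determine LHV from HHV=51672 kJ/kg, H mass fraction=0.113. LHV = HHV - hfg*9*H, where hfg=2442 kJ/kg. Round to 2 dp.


LHV = HHV - hfg * 9 * H
Water correction = 2442 * 9 * 0.113 = 2483.514 kJ/kg
LHV = 51672 - 2483.514 = 49188.49 kJ/kg


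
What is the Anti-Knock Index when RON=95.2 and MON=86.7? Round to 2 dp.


AKI = (RON + MON) / 2
AKI = (95.2 + 86.7) / 2
AKI = 181.9 / 2 = 90.95


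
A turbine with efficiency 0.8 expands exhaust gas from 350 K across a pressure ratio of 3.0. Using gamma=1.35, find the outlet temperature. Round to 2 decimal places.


T_out = T_in * (1 - eta * (1 - PR^(-(gamma-1)/gamma)))
Exponent = -(1.35-1)/1.35 = -0.25925926
PR^exp = 3.0^(-0.25925926) = 0.75214556
Factor = 1 - 0.8*(1 - 0.75214556) = 0.80171645
T_out = 350 * 0.80171645 = 280.60 K


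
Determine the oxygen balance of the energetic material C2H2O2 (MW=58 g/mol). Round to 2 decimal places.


OB = -1600 * (2C + H/2 - O) / MW
Inner = 2*2 + 2/2 - 2 = 3.00
OB = -1600 * 3.00 / 58 = -82.76%


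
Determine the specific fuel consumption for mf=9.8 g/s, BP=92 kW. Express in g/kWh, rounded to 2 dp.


SFC = (mf / BP) * 3600
Rate = 9.8 / 92 = 0.106522 g/(s*kW)
SFC = 0.106522 * 3600 = 383.48 g/kWh


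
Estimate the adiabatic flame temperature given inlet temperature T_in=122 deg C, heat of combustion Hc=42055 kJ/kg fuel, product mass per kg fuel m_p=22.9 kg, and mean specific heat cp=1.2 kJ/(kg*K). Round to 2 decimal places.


T_ad = T_in + Hc / (m_p * cp)
Denominator = 22.9 * 1.2 = 27.4800
Temperature rise = 42055 / 27.4800 = 1530.39 K
T_ad = 122 + 1530.39 = 1652.39 deg C


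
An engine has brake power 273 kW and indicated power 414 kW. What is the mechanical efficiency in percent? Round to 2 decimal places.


eta_mech = (BP / IP) * 100
Ratio = 273 / 414 = 0.6594
eta_mech = 0.6594 * 100 = 65.94%


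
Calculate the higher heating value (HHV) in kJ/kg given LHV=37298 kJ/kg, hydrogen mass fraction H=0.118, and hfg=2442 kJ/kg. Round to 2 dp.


HHV = LHV + hfg * 9 * H
Water addition = 2442 * 9 * 0.118 = 2593.404 kJ/kg
HHV = 37298 + 2593.404 = 39891.40 kJ/kg


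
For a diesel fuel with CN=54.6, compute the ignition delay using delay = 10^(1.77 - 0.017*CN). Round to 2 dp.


delay = 10^(1.77 - 0.017*CN)
Exponent = 1.77 - 0.017*54.6 = 0.8418
delay = 10^0.8418 = 6.95 ms


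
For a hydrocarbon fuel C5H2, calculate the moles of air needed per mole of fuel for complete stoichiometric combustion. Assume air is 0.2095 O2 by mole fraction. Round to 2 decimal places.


Balanced combustion: C5H2 + 5.5 O2 -> 5 CO2 + 1 H2O
O2 needed = C + H/4 = 5 + 2/4 = 5.50 moles
Air moles = O2 / 0.2095 = 5.50 / 0.2095 = 26.25 moles air


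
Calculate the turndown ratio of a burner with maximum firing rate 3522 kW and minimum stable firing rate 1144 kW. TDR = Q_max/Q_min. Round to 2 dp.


TDR = Q_max / Q_min
TDR = 3522 / 1144 = 3.08


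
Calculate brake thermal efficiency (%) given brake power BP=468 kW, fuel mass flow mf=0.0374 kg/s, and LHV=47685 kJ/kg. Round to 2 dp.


eta_BTE = (BP / (mf * LHV)) * 100
Denominator = 0.0374 * 47685 = 1783.4190 kW
eta_BTE = (468 / 1783.4190) * 100 = 26.24%


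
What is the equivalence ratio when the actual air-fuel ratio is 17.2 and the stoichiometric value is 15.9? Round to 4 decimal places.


phi = AFR_stoich / AFR_actual
phi = 15.9 / 17.2 = 0.9244


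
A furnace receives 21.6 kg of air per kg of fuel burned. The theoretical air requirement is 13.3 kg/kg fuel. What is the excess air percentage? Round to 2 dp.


Excess air = actual - stoichiometric = 21.6 - 13.3 = 8.30 kg/kg fuel
Excess air % = (excess / stoich) * 100 = (8.30 / 13.3) * 100 = 62.41%


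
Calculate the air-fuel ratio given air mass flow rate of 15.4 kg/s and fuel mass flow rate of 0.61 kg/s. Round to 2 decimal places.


AFR = m_air / m_fuel
AFR = 15.4 / 0.61 = 25.25


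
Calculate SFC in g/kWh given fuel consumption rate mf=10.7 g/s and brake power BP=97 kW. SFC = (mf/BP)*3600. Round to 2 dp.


SFC = (mf / BP) * 3600
Rate = 10.7 / 97 = 0.110309 g/(s*kW)
SFC = 0.110309 * 3600 = 397.11 g/kWh


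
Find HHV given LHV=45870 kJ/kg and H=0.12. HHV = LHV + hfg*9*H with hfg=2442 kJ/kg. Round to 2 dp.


HHV = LHV + hfg * 9 * H
Water addition = 2442 * 9 * 0.12 = 2637.360 kJ/kg
HHV = 45870 + 2637.360 = 48507.36 kJ/kg


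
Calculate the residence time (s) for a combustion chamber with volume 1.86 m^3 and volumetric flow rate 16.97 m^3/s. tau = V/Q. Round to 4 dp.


tau = V / Q_flow
tau = 1.86 / 16.97 = 0.1096 s


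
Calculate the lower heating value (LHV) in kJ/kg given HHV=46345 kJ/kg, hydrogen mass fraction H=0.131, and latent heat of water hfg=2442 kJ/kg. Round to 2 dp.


LHV = HHV - hfg * 9 * H
Water correction = 2442 * 9 * 0.131 = 2879.118 kJ/kg
LHV = 46345 - 2879.118 = 43465.88 kJ/kg


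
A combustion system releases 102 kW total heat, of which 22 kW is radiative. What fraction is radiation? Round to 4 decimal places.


f_rad = Q_rad / Q_total
f_rad = 22 / 102 = 0.2157


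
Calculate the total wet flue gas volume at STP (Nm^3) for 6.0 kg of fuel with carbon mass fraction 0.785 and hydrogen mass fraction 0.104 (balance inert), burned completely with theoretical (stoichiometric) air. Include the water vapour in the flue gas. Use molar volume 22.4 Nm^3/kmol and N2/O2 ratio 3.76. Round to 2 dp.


Per kg fuel: CO2 = (C/12 kmol)*22.4 = (0.785/12)*22.4 = 1.46533 Nm^3
Per kg fuel: H2O = (H/2 kmol)*22.4 = (0.104/2)*22.4 = 1.16480 Nm^3
O2 needed per kg fuel = C/12 + H/4 = 0.785/12 + 0.104/4 = 0.09141667 kmol
Per kg fuel: N2 = O2*3.76*22.4 = 0.09141667*3.76*22.4 = 7.69948 Nm^3
Total per kg = 1.46533 + 1.16480 + 7.69948 = 10.32961 Nm^3
Total = 10.32961 * 6.0 = 61.98 Nm^3


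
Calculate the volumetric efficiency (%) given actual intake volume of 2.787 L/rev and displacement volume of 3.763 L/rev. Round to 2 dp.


eta_v = (V_actual / V_disp) * 100
Ratio = 2.787 / 3.763 = 0.7406
eta_v = 0.7406 * 100 = 74.06%


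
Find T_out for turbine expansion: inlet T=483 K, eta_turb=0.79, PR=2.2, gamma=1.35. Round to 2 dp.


T_out = T_in * (1 - eta * (1 - PR^(-(gamma-1)/gamma)))
Exponent = -(1.35-1)/1.35 = -0.25925926
PR^exp = 2.2^(-0.25925926) = 0.81512413
Factor = 1 - 0.79*(1 - 0.81512413) = 0.85394806
T_out = 483 * 0.85394806 = 412.46 K


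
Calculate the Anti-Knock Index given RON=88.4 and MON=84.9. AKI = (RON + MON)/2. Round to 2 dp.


AKI = (RON + MON) / 2
AKI = (88.4 + 84.9) / 2
AKI = 173.3 / 2 = 86.65


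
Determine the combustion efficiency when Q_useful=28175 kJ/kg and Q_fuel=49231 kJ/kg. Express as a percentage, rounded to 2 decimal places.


Efficiency = (Q_useful / Q_fuel) * 100
Efficiency = (28175 / 49231) * 100
Efficiency = 0.5723 * 100 = 57.23%


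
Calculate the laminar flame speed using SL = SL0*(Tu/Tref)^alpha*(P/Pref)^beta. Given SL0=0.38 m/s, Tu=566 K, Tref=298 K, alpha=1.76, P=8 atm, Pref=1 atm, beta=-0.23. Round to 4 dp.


SL = SL0 * (Tu/Tref)^alpha * (P/Pref)^beta
T ratio = 566/298 = 1.89932886
(T ratio)^alpha = 1.89932886^1.76 = 3.092689
(P/Pref)^beta = 8^(-0.23) = 0.619854
SL = 0.38 * 3.092689 * 0.619854 = 0.7285 m/s


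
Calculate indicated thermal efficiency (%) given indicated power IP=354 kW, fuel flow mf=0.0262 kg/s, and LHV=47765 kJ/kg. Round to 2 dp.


eta_ith = (IP / (mf * LHV)) * 100
Denominator = 0.0262 * 47765 = 1251.4430 kW
eta_ith = (354 / 1251.4430) * 100 = 28.29%


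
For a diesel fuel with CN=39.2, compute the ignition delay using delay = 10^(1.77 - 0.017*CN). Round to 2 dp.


delay = 10^(1.77 - 0.017*CN)
Exponent = 1.77 - 0.017*39.2 = 1.1036
delay = 10^1.1036 = 12.69 ms


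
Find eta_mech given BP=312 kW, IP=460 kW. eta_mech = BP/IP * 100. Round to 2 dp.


eta_mech = (BP / IP) * 100
Ratio = 312 / 460 = 0.6783
eta_mech = 0.6783 * 100 = 67.83%


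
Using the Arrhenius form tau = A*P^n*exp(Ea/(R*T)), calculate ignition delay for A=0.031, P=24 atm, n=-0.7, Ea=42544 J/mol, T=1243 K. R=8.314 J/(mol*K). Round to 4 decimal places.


tau = A * P^n * exp(Ea/(R*T))
P^n = 24^(-0.7) = 0.10810658
Ea/(R*T) = 42544/(8.314*1243) = 4.116775
exp(Ea/(R*T)) = 61.361057
tau = 0.031 * 0.10810658 * 61.361057 = 0.2056 ms


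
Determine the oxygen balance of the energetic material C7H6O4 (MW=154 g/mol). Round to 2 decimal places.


OB = -1600 * (2C + H/2 - O) / MW
Inner = 2*7 + 6/2 - 4 = 13.00
OB = -1600 * 13.00 / 154 = -135.06%


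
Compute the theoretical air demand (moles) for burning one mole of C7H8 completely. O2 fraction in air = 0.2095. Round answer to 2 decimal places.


Balanced combustion: C7H8 + 9 O2 -> 7 CO2 + 4 H2O
O2 needed = C + H/4 = 7 + 8/4 = 9.00 moles
Air moles = O2 / 0.2095 = 9.00 / 0.2095 = 42.96 moles air


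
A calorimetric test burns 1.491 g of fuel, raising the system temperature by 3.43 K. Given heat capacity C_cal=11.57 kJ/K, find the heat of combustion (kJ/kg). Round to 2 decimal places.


Hc = C_cal * delta_T / m_fuel
Q_released = 11.57 * 3.43 = 39.6851 kJ
m_fuel = 1.491 g = 1.491/1000 kg = 0.001491 kg
Hc = 39.6851 / 0.001491 = 26616.43 kJ/kg


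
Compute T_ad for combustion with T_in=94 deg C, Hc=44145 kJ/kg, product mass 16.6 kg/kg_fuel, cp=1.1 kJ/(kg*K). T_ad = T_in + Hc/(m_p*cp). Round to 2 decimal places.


T_ad = T_in + Hc / (m_p * cp)
Denominator = 16.6 * 1.1 = 18.2600
Temperature rise = 44145 / 18.2600 = 2417.58 K
T_ad = 94 + 2417.58 = 2511.58 deg C


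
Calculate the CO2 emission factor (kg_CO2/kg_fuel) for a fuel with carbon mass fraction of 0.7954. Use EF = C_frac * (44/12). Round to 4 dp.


EF = C_frac * (M_CO2 / M_C)
EF = 0.7954 * (44/12)
EF = 0.7954 * 3.666667 = 2.9165 kg_CO2/kg_fuel


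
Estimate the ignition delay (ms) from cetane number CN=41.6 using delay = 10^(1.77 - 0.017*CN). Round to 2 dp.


delay = 10^(1.77 - 0.017*CN)
Exponent = 1.77 - 0.017*41.6 = 1.0628
delay = 10^1.0628 = 11.56 ms


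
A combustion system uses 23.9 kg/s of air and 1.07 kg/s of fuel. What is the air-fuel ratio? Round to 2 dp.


AFR = m_air / m_fuel
AFR = 23.9 / 1.07 = 22.34


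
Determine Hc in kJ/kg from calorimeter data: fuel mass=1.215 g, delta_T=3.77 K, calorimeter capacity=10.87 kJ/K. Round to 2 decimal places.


Hc = C_cal * delta_T / m_fuel
Q_released = 10.87 * 3.77 = 40.9799 kJ
m_fuel = 1.215 g = 1.215/1000 kg = 0.001215 kg
Hc = 40.9799 / 0.001215 = 33728.31 kJ/kg


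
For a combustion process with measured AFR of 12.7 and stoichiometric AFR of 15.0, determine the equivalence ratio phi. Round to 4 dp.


phi = AFR_stoich / AFR_actual
phi = 15.0 / 12.7 = 1.1811


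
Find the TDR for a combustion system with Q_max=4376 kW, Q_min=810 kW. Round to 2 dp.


TDR = Q_max / Q_min
TDR = 4376 / 810 = 5.40


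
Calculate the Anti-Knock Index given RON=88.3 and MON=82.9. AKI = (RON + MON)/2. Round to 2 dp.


AKI = (RON + MON) / 2
AKI = (88.3 + 82.9) / 2
AKI = 171.2 / 2 = 85.60


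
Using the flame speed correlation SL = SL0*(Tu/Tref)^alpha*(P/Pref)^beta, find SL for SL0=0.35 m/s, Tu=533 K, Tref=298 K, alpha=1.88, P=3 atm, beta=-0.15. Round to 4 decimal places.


SL = SL0 * (Tu/Tref)^alpha * (P/Pref)^beta
T ratio = 533/298 = 1.78859060
(T ratio)^alpha = 1.78859060^1.88 = 2.983462
(P/Pref)^beta = 3^(-0.15) = 0.848070
SL = 0.35 * 2.983462 * 0.848070 = 0.8856 m/s


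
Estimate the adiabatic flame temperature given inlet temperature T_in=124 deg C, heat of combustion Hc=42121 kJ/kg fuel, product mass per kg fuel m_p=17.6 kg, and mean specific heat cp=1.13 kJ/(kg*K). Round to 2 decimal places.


T_ad = T_in + Hc / (m_p * cp)
Denominator = 17.6 * 1.13 = 19.8880
Temperature rise = 42121 / 19.8880 = 2117.91 K
T_ad = 124 + 2117.91 = 2241.91 deg C


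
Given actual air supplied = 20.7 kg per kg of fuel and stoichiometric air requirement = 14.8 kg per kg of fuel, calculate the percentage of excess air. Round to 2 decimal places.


Excess air = actual - stoichiometric = 20.7 - 14.8 = 5.90 kg/kg fuel
Excess air % = (excess / stoich) * 100 = (5.90 / 14.8) * 100 = 39.86%


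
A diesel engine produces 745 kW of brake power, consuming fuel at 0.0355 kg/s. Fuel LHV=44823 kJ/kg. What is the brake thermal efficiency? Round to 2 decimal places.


eta_BTE = (BP / (mf * LHV)) * 100
Denominator = 0.0355 * 44823 = 1591.2165 kW
eta_BTE = (745 / 1591.2165) * 100 = 46.82%


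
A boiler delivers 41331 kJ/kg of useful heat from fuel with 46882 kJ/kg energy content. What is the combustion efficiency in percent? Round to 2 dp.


Efficiency = (Q_useful / Q_fuel) * 100
Efficiency = (41331 / 46882) * 100
Efficiency = 0.8816 * 100 = 88.16%


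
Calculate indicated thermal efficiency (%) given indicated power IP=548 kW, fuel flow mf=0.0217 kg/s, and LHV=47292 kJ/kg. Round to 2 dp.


eta_ith = (IP / (mf * LHV)) * 100
Denominator = 0.0217 * 47292 = 1026.2364 kW
eta_ith = (548 / 1026.2364) * 100 = 53.40%


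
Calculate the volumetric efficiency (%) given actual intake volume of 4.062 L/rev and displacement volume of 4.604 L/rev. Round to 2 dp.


eta_v = (V_actual / V_disp) * 100
Ratio = 4.062 / 4.604 = 0.8823
eta_v = 0.8823 * 100 = 88.23%


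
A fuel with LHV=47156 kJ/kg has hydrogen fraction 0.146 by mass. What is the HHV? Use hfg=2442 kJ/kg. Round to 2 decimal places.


HHV = LHV + hfg * 9 * H
Water addition = 2442 * 9 * 0.146 = 3208.788 kJ/kg
HHV = 47156 + 3208.788 = 50364.79 kJ/kg


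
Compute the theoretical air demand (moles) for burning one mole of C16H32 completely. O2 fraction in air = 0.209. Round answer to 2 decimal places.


Balanced combustion: C16H32 + 24 O2 -> 16 CO2 + 16 H2O
O2 needed = C + H/4 = 16 + 32/4 = 24.00 moles
Air moles = O2 / 0.209 = 24.00 / 0.209 = 114.83 moles air


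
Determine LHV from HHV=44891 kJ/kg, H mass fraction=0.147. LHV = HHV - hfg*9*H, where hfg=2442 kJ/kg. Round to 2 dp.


LHV = HHV - hfg * 9 * H
Water correction = 2442 * 9 * 0.147 = 3230.766 kJ/kg
LHV = 44891 - 3230.766 = 41660.23 kJ/kg


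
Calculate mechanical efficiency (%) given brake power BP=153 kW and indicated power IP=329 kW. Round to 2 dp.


eta_mech = (BP / IP) * 100
Ratio = 153 / 329 = 0.4650
eta_mech = 0.4650 * 100 = 46.50%


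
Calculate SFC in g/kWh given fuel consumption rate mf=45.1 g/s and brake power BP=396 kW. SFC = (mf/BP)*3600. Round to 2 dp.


SFC = (mf / BP) * 3600
Rate = 45.1 / 396 = 0.113889 g/(s*kW)
SFC = 0.113889 * 3600 = 410.00 g/kWh


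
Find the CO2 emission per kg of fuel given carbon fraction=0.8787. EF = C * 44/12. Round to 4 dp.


EF = C_frac * (M_CO2 / M_C)
EF = 0.8787 * (44/12)
EF = 0.8787 * 3.666667 = 3.2219 kg_CO2/kg_fuel


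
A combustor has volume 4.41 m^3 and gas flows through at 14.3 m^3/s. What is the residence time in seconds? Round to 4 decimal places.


tau = V / Q_flow
tau = 4.41 / 14.3 = 0.3084 s


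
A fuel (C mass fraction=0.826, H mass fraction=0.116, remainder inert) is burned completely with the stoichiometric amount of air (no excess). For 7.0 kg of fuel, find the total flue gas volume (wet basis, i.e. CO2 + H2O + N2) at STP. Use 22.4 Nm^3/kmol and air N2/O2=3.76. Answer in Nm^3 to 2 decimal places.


Per kg fuel: CO2 = (C/12 kmol)*22.4 = (0.826/12)*22.4 = 1.54187 Nm^3
Per kg fuel: H2O = (H/2 kmol)*22.4 = (0.116/2)*22.4 = 1.29920 Nm^3
O2 needed per kg fuel = C/12 + H/4 = 0.826/12 + 0.116/4 = 0.09783333 kmol
Per kg fuel: N2 = O2*3.76*22.4 = 0.09783333*3.76*22.4 = 8.23991 Nm^3
Total per kg = 1.54187 + 1.29920 + 8.23991 = 11.08098 Nm^3
Total = 11.08098 * 7.0 = 77.57 Nm^3


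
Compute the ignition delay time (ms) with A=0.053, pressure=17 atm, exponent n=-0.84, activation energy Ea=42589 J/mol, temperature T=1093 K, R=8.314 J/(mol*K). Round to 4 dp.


tau = A * P^n * exp(Ea/(R*T))
P^n = 17^(-0.84) = 0.09255991
Ea/(R*T) = 42589/(8.314*1093) = 4.686701
exp(Ea/(R*T)) = 108.494680
tau = 0.053 * 0.09255991 * 108.494680 = 0.5322 ms


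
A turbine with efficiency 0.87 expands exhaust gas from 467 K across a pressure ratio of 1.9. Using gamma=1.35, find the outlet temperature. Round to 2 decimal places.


T_out = T_in * (1 - eta * (1 - PR^(-(gamma-1)/gamma)))
Exponent = -(1.35-1)/1.35 = -0.25925926
PR^exp = 1.9^(-0.25925926) = 0.84670193
Factor = 1 - 0.87*(1 - 0.84670193) = 0.86663068
T_out = 467 * 0.86663068 = 404.72 K


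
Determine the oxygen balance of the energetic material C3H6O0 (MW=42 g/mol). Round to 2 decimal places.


OB = -1600 * (2C + H/2 - O) / MW
Inner = 2*3 + 6/2 - 0 = 9.00
OB = -1600 * 9.00 / 42 = -342.86%


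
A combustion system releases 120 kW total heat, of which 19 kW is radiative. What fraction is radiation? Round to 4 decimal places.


f_rad = Q_rad / Q_total
f_rad = 19 / 120 = 0.1583


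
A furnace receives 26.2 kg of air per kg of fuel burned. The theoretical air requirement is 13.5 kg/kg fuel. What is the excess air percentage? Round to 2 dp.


Excess air = actual - stoichiometric = 26.2 - 13.5 = 12.70 kg/kg fuel
Excess air % = (excess / stoich) * 100 = (12.70 / 13.5) * 100 = 94.07%


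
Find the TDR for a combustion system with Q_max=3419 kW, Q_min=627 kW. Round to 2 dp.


TDR = Q_max / Q_min
TDR = 3419 / 627 = 5.45


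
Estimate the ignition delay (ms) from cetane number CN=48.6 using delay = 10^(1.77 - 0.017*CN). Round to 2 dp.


delay = 10^(1.77 - 0.017*CN)
Exponent = 1.77 - 0.017*48.6 = 0.9438
delay = 10^0.9438 = 8.79 ms


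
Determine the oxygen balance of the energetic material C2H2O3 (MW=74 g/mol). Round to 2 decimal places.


OB = -1600 * (2C + H/2 - O) / MW
Inner = 2*2 + 2/2 - 3 = 2.00
OB = -1600 * 2.00 / 74 = -43.24%


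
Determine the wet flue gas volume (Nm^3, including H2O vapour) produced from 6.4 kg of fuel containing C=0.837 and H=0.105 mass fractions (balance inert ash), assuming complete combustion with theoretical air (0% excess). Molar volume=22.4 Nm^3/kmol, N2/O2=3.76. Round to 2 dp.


Per kg fuel: CO2 = (C/12 kmol)*22.4 = (0.837/12)*22.4 = 1.56240 Nm^3
Per kg fuel: H2O = (H/2 kmol)*22.4 = (0.105/2)*22.4 = 1.17600 Nm^3
O2 needed per kg fuel = C/12 + H/4 = 0.837/12 + 0.105/4 = 0.09600000 kmol
Per kg fuel: N2 = O2*3.76*22.4 = 0.09600000*3.76*22.4 = 8.08550 Nm^3
Total per kg = 1.56240 + 1.17600 + 8.08550 = 10.82390 Nm^3
Total = 10.82390 * 6.4 = 69.27 Nm^3


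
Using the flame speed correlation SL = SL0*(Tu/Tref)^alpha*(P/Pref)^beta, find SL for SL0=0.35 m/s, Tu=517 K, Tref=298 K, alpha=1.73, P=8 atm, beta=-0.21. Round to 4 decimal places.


SL = SL0 * (Tu/Tref)^alpha * (P/Pref)^beta
T ratio = 517/298 = 1.73489933
(T ratio)^alpha = 1.73489933^1.73 = 2.593848
(P/Pref)^beta = 8^(-0.21) = 0.646176
SL = 0.35 * 2.593848 * 0.646176 = 0.5866 m/s


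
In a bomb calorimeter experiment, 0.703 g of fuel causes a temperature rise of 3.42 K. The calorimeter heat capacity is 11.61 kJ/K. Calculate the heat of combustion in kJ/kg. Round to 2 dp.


Hc = C_cal * delta_T / m_fuel
Q_released = 11.61 * 3.42 = 39.7062 kJ
m_fuel = 0.703 g = 0.703/1000 kg = 0.000703 kg
Hc = 39.7062 / 0.000703 = 56481.08 kJ/kg


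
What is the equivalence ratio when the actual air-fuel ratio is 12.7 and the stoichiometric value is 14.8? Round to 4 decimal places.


phi = AFR_stoich / AFR_actual
phi = 14.8 / 12.7 = 1.1654


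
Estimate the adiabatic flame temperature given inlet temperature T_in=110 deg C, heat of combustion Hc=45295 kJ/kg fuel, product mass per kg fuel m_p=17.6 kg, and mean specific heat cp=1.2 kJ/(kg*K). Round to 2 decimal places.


T_ad = T_in + Hc / (m_p * cp)
Denominator = 17.6 * 1.2 = 21.1200
Temperature rise = 45295 / 21.1200 = 2144.65 K
T_ad = 110 + 2144.65 = 2254.65 deg C


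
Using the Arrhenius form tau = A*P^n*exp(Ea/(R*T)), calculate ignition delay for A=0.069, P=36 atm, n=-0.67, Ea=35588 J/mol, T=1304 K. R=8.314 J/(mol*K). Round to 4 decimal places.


tau = A * P^n * exp(Ea/(R*T))
P^n = 36^(-0.67) = 0.09063112
Ea/(R*T) = 35588/(8.314*1304) = 3.282585
exp(Ea/(R*T)) = 26.644558
tau = 0.069 * 0.09063112 * 26.644558 = 0.1666 ms


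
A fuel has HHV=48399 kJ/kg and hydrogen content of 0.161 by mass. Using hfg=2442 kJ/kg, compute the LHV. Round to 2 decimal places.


LHV = HHV - hfg * 9 * H
Water correction = 2442 * 9 * 0.161 = 3538.458 kJ/kg
LHV = 48399 - 3538.458 = 44860.54 kJ/kg


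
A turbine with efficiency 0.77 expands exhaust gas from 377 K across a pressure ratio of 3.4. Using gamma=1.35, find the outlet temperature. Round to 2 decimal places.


T_out = T_in * (1 - eta * (1 - PR^(-(gamma-1)/gamma)))
Exponent = -(1.35-1)/1.35 = -0.25925926
PR^exp = 3.4^(-0.25925926) = 0.72813041
Factor = 1 - 0.77*(1 - 0.72813041) = 0.79066042
T_out = 377 * 0.79066042 = 298.08 K


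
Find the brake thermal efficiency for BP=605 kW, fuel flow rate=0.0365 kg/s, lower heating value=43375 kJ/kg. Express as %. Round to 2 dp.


eta_BTE = (BP / (mf * LHV)) * 100
Denominator = 0.0365 * 43375 = 1583.1875 kW
eta_BTE = (605 / 1583.1875) * 100 = 38.21%


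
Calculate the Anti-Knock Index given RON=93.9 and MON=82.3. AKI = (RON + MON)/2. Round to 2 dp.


AKI = (RON + MON) / 2
AKI = (93.9 + 82.3) / 2
AKI = 176.2 / 2 = 88.10


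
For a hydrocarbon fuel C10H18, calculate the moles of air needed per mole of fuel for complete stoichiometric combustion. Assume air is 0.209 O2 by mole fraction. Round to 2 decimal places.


Balanced combustion: C10H18 + 14.5 O2 -> 10 CO2 + 9 H2O
O2 needed = C + H/4 = 10 + 18/4 = 14.50 moles
Air moles = O2 / 0.209 = 14.50 / 0.209 = 69.38 moles air


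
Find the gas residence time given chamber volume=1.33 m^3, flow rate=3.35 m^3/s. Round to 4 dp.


tau = V / Q_flow
tau = 1.33 / 3.35 = 0.3970 s


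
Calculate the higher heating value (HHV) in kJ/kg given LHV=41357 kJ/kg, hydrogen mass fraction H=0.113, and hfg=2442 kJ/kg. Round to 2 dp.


HHV = LHV + hfg * 9 * H
Water addition = 2442 * 9 * 0.113 = 2483.514 kJ/kg
HHV = 41357 + 2483.514 = 43840.51 kJ/kg
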